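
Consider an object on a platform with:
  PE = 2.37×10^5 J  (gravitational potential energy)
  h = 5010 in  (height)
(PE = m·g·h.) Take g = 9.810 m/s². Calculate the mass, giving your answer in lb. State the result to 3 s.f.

419 lb

Rearranging: m = PE/(g·h).
PE = 2.37×10^5 J; h = 5010 in = 127.3 m; g = 9.810 m/s².
m = 189.8 kg
189.8 kg × (1 lb / 0.4536 kg) = 418.5 lb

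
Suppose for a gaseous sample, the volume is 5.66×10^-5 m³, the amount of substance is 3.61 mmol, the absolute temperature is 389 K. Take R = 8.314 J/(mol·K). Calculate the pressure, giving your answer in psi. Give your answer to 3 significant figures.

From the ideal-gas law: P = nRT/V.
V = 5.66×10^-5 m³; n = 3.61 mmol = 0.003610 mol; T = 389 K; R = 8.314 J/(mol·K).
P = 2.063×10^5 Pa
2.063×10^5 Pa × (1 psi / 6895 Pa) = 29.92 psi

29.9 psi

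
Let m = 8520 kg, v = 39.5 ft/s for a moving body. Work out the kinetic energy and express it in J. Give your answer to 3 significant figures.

6.17×10^5 J

KE is given directly by: KE = ½mv².
m = 8520 kg; v = 39.5 ft/s = 12.04 m/s.
KE = 6.175×10^5 J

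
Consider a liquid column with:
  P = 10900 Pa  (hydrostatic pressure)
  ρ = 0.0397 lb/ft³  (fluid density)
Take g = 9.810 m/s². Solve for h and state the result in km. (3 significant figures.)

Rearranging: h = P/(ρ·g).
P = 10900 Pa; ρ = 0.0397 lb/ft³ = 0.6359 kg/m³; g = 9.810 m/s².
h = 1747 m
1747 m × (1 km / 1000 m) = 1.747 km

1.75 km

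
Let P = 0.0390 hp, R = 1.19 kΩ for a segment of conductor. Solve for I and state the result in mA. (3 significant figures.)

156 mA

Rearranging P = I²R for I: I = √(P/R).
P = 0.0390 hp = 29.08 W; R = 1.19 kΩ = 1190 Ω.
I = 0.1563 A
0.1563 A × (1 mA / 0.001000 A) = 156.3 mA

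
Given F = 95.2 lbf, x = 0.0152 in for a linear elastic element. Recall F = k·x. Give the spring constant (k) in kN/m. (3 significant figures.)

1100 kN/m

Rearranging F = k·x for k: k = F/x.
F = 95.2 lbf = 423.5 N; x = 0.0152 in = 3.861×10^-4 m.
k = 1.097×10^6 N/m
1.097×10^6 N/m × (1 kN/m / 1000 N/m) = 1097 kN/m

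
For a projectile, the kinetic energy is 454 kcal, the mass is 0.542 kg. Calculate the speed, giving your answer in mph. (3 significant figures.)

Rearranging: v = √(2·KE/m).
KE = 454 kcal = 1.900×10^6 J; m = 0.542 kg.
v = 2648 m/s
2648 m/s × (1 mph / 0.4470 m/s) = 5922 mph

5920 mph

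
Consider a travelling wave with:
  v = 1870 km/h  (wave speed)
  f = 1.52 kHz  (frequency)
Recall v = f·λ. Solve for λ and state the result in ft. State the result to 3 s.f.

Rearranging: λ = v/f.
v = 1870 km/h = 519.4 m/s; f = 1.52 kHz = 1520 Hz.
λ = 0.3417 m
0.3417 m × (1 ft / 0.3048 m) = 1.121 ft

1.12 ft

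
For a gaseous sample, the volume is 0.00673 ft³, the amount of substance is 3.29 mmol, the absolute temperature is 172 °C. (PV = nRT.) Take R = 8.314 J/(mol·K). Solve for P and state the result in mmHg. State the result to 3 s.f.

From the ideal-gas law: P = nRT/V.
V = 0.00673 ft³ = 1.906×10^-4 m³; n = 3.29 mmol = 0.003290 mol; T = 172 °C = 445.1 K; R = 8.314 J/(mol·K).
P = 63893 Pa
63893 Pa × (1 mmHg / 133.3 Pa) = 479.2 mmHg

479 mmHg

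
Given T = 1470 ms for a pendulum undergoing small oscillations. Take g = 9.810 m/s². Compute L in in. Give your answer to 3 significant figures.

Rearranging T = 2π√(L/g) for L: L = g·(T/2π)².
T = 1470 ms = 1.470 s; g = 9.810 m/s².
L = 0.5370 m
0.5370 m × (1 in / 0.02540 m) = 21.14 in

21.1 in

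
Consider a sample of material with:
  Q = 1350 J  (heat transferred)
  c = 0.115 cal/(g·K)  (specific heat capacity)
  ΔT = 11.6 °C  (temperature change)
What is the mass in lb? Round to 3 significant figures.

Rearranging: m = Q/(c·ΔT).
Q = 1350 J; c = 0.115 cal/(g·K) = 481.2 J/(kg·K); ΔT = 11.6 °C = 11.60 K.
m = 0.2419 kg
0.2419 kg × (1 lb / 0.4536 kg) = 0.5332 lb

0.533 lb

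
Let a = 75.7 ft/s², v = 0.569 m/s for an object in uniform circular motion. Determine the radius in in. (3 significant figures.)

0.552 in

Rearranging: r = v²/a.
a = 75.7 ft/s² = 23.07 m/s²; v = 0.569 m/s.
r = 0.01403 m
0.01403 m × (1 in / 0.02540 m) = 0.5524 in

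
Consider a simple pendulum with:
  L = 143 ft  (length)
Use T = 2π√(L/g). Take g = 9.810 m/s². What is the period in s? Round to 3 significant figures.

13.2 s

T is given directly by: T = 2π√(L/g).
L = 143 ft = 43.59 m; g = 9.810 m/s².
T = 13.24 s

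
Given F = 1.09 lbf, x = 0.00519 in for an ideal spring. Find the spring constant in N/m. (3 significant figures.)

36800 N/m

Solving F = k·x for k: k = F/x.
F = 1.09 lbf = 4.849 N; x = 0.00519 in = 1.318×10^-4 m.
k = 36780 N/m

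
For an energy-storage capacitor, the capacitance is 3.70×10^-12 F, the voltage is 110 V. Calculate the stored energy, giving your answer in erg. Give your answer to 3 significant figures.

E is given directly by: E = ½CV².
C = 3.70×10^-12 F; V = 110 V.
E = 2.238×10^-8 J
2.238×10^-8 J × (1 erg / 1.000×10^-7 J) = 0.2238 erg

0.224 erg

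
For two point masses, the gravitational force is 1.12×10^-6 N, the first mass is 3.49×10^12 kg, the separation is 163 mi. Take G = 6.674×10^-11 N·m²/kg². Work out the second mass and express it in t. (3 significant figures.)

0.331 t

Solving F = G·m₁·m₂/r² for m₂: m₂ = F·r²/(G·m₁).
F = 1.12×10^-6 N; m₁ = 3.49×10^12 kg; r = 163 mi = 2.623×10^5 m; G = 6.674×10^-11 N·m²/kg².
m₂ = 330.9 kg
330.9 kg × (1 t / 1000 kg) = 0.3309 t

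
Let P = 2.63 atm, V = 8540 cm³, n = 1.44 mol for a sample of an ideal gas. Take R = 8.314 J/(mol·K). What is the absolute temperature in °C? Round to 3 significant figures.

-83.1 °C

Rearranging PV = nRT for T: T = PV/(nR).
P = 2.63 atm = 2.665×10^5 Pa; V = 8540 cm³ = 0.008540 m³; n = 1.44 mol; R = 8.314 J/(mol·K).
T = 190.1 K
190.1 K − 273.15 = -83.06 °C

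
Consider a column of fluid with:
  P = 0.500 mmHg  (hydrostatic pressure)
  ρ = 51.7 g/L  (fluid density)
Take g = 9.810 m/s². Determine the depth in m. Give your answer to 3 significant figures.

0.131 m

Solving P = ρ·g·h for h: h = P/(ρ·g).
P = 0.500 mmHg = 66.66 Pa; ρ = 51.7 g/L = 51.70 kg/m³; g = 9.810 m/s².
h = 0.1314 m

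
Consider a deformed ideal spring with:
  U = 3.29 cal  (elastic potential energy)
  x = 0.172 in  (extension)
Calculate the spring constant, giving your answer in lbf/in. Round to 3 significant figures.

Solving U = ½k·x² for k: k = 2U/x².
U = 3.29 cal = 13.77 J; x = 0.172 in = 0.004369 m.
k = 1.442×10^6 N/m
1.442×10^6 N/m × (1 lbf/in / 175.1 N/m) = 8236 lbf/in

8240 lbf/in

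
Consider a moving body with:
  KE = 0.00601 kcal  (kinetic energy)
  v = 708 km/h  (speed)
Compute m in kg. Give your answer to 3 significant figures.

Rearranging KE = ½mv² for m: m = 2·KE/v².
KE = 0.00601 kcal = 25.15 J; v = 708 km/h = 196.7 m/s.
m = 0.001300 kg

0.00130 kg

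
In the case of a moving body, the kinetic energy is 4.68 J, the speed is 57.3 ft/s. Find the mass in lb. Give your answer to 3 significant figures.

0.0677 lb

Solving KE = ½mv² for m: m = 2·KE/v².
KE = 4.68 J; v = 57.3 ft/s = 17.47 m/s.
m = 0.03069 kg
0.03069 kg × (1 lb / 0.4536 kg) = 0.06765 lb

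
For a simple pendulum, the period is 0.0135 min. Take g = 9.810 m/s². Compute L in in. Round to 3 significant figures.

Rearranging: L = g·(T/2π)².
T = 0.0135 min = 0.8100 s; g = 9.810 m/s².
L = 0.1630 m
0.1630 m × (1 in / 0.02540 m) = 6.419 in

6.42 in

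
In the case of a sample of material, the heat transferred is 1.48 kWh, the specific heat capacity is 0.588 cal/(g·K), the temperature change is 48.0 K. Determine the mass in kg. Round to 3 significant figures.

45.1 kg

Rearranging Q = m·c·ΔT for m: m = Q/(c·ΔT).
Q = 1.48 kWh = 5.328×10^6 J; c = 0.588 cal/(g·K) = 2460 J/(kg·K); ΔT = 48.0 K.
m = 45.12 kg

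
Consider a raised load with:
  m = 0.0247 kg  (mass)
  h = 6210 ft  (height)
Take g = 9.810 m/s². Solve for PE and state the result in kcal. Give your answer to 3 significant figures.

PE is given directly by: PE = mgh.
m = 0.0247 kg; h = 6210 ft = 1893 m; g = 9.810 m/s².
PE = 458.6 J
458.6 J × (1 kcal / 4184 J) = 0.1096 kcal

0.110 kcal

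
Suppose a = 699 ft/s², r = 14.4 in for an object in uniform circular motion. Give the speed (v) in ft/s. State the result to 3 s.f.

29.0 ft/s

Rearranging a = v²/r for v: v = √(a·r).
a = 699 ft/s² = 213.1 m/s²; r = 14.4 in = 0.3658 m.
v = 8.828 m/s
8.828 m/s × (1 ft/s / 0.3048 m/s) = 28.96 ft/s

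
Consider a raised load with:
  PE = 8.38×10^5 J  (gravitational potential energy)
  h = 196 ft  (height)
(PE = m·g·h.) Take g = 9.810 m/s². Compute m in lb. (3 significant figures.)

Solving PE = m·g·h for m: m = PE/(g·h).
PE = 8.38×10^5 J; h = 196 ft = 59.74 m; g = 9.810 m/s².
m = 1430 kg
1430 kg × (1 lb / 0.4536 kg) = 3152 lb

3150 lb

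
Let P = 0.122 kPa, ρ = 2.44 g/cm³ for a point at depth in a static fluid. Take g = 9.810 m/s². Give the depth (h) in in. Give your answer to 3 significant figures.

0.201 in

Rearranging P = ρ·g·h for h: h = P/(ρ·g).
P = 0.122 kPa = 122.0 Pa; ρ = 2.44 g/cm³ = 2440 kg/m³; g = 9.810 m/s².
h = 0.005097 m
0.005097 m × (1 in / 0.02540 m) = 0.2007 in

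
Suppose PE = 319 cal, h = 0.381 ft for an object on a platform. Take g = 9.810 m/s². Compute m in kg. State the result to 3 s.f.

Rearranging: m = PE/(g·h).
PE = 319 cal = 1335 J; h = 0.381 ft = 0.1161 m; g = 9.810 m/s².
m = 1172 kg

1170 kg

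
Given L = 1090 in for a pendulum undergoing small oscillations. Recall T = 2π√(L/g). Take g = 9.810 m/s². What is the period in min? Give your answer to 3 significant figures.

Directly: T = 2π√(L/g).
L = 1090 in = 27.69 m; g = 9.810 m/s².
T = 10.56 s
10.56 s × (1 min / 60.00 s) = 0.1759 min

0.176 min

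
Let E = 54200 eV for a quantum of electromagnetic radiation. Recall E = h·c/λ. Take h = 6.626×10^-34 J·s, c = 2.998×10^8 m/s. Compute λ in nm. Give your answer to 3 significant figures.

Rearranging: λ = hc/E.
E = 54200 eV = 8.684×10^-15 J; h = 6.626×10^-34 J·s; c = 2.998×10^8 m/s.
λ = 2.288×10^-11 m
2.288×10^-11 m × (1 nm / 1.000×10^-9 m) = 0.02288 nm

0.0229 nm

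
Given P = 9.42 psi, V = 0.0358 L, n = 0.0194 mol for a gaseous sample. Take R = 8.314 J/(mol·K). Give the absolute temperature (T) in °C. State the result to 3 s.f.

From the ideal-gas law: T = PV/(nR).
P = 9.42 psi = 64949 Pa; V = 0.0358 L = 3.580×10^-5 m³; n = 0.0194 mol; R = 8.314 J/(mol·K).
T = 14.42 K
14.42 K − 273.15 = -258.7 °C

-259 °C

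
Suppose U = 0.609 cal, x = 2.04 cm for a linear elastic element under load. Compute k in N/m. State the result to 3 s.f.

Rearranging U = ½k·x² for k: k = 2U/x².
U = 0.609 cal = 2.548 J; x = 2.04 cm = 0.02040 m.
k = 12246 N/m

12200 N/m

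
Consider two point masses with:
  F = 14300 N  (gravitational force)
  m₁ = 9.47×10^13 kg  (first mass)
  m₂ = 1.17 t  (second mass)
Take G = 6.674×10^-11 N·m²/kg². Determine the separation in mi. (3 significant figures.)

0.0141 mi

From Newton's law of gravitation: r = √(G·m₁m₂/F).
F = 14300 N; m₁ = 9.47×10^13 kg; m₂ = 1.17 t = 1170 kg; G = 6.674×10^-11 N·m²/kg².
r = 22.74 m
22.74 m × (1 mi / 1609 m) = 0.01413 mi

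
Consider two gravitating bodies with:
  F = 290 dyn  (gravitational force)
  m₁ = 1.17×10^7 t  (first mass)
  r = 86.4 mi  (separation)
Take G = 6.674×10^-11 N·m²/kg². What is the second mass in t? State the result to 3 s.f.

71800 t

From Newton's law of gravitation: m₂ = F·r²/(G·m₁).
F = 290 dyn = 0.002900 N; m₁ = 1.17×10^7 t = 1.170×10^10 kg; r = 86.4 mi = 1.390×10^5 m; G = 6.674×10^-11 N·m²/kg².
m₂ = 7.180×10^7 kg
7.180×10^7 kg × (1 t / 1000 kg) = 71804 t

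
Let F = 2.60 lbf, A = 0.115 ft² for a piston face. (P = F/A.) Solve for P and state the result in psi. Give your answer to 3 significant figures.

0.157 psi

Directly: P = F/A.
F = 2.60 lbf = 11.57 N; A = 0.115 ft² = 0.01068 m².
P = 1083 Pa
1083 Pa × (1 psi / 6895 Pa) = 0.1570 psi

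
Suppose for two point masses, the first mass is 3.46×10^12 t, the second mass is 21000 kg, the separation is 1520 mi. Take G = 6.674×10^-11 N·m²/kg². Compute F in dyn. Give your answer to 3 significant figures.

From Newton's law of gravitation: F = Gm₁m₂/r².
m₁ = 3.46×10^12 t = 3.460×10^15 kg; m₂ = 21000 kg; r = 1520 mi = 2.446×10^6 m; G = 6.674×10^-11 N·m²/kg².
F = 8.104×10^-4 N  (the unit combination reduces to kg·m/s² = N)
8.104×10^-4 N × (1 dyn / 1.000×10^-5 N) = 81.04 dyn

81.0 dyn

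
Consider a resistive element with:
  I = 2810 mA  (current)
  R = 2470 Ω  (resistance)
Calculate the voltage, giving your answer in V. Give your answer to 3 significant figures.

From Ohm's law: V = IR.
I = 2810 mA = 2.810 A; R = 2470 Ω.
V = 6941 V

6940 V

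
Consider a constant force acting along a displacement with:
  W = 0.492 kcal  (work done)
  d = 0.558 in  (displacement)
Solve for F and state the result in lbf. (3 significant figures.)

32700 lbf

Rearranging W = F·d for F: F = W/d.
W = 0.492 kcal = 2059 J; d = 0.558 in = 0.01417 m.
F = 1.452×10^5 N
1.452×10^5 N × (1 lbf / 4.448 N) = 32651 lbf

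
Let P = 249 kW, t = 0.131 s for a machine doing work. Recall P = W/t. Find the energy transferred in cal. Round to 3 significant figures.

Rearranging: W = P·t.
P = 249 kW = 2.490×10^5 W; t = 0.131 s.
W = 32619 J  (the unit combination reduces to kg·m²/s² = J)
32619 J × (1 cal / 4.184 J) = 7796 cal

7800 cal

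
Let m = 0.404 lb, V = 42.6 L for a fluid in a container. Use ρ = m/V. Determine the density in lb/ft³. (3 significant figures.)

Directly: ρ = m/V.
m = 0.404 lb = 0.1833 kg; V = 42.6 L = 0.04260 m³.
ρ = 4.302 kg/m³
4.302 kg/m³ × (1 lb/ft³ / 16.02 kg/m³) = 0.2685 lb/ft³

0.269 lb/ft³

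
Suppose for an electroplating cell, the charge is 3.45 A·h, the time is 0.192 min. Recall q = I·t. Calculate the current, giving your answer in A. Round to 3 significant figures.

1080 A

Rearranging q = I·t for I: I = q/t.
q = 3.45 A·h = 12420 C; t = 0.192 min = 11.52 s.
I = 1078 A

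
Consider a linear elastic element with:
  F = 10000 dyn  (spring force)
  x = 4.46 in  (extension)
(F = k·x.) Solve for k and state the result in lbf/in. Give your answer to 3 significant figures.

Solving F = k·x for k: k = F/x.
F = 10000 dyn = 0.1000 N; x = 4.46 in = 0.1133 m.
k = 0.8827 N/m
0.8827 N/m × (1 lbf/in / 175.1 N/m) = 0.005041 lbf/in

0.00504 lbf/in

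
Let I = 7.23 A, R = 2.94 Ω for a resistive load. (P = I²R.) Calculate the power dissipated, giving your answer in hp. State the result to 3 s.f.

Directly: P = I²R.
I = 7.23 A; R = 2.94 Ω.
P = 153.7 W
153.7 W × (1 hp / 745.7 W) = 0.2061 hp

0.206 hp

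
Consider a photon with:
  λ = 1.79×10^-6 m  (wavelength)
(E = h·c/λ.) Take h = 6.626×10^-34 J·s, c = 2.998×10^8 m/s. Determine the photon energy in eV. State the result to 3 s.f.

0.693 eV

Directly: E = hc/λ.
λ = 1.79×10^-6 m; h = 6.626×10^-34 J·s; c = 2.998×10^8 m/s.
E = 1.110×10^-19 J
1.110×10^-19 J × (1 eV / 1.602×10^-19 J) = 0.6927 eV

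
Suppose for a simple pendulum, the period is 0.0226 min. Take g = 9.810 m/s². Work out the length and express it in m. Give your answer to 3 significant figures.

Rearranging: L = g·(T/2π)².
T = 0.0226 min = 1.356 s; g = 9.810 m/s².
L = 0.4569 m

0.457 m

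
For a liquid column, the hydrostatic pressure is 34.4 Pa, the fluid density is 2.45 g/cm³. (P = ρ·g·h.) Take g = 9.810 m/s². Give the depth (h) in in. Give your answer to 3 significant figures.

0.0563 in

Rearranging: h = P/(ρ·g).
P = 34.4 Pa; ρ = 2.45 g/cm³ = 2450 kg/m³; g = 9.810 m/s².
h = 0.001431 m
0.001431 m × (1 in / 0.02540 m) = 0.05635 in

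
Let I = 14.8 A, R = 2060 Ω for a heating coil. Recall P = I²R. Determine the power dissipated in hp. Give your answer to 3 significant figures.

605 hp

P is given directly by: P = I²R.
I = 14.8 A; R = 2060 Ω.
P = 4.512×10^5 W
4.512×10^5 W × (1 hp / 745.7 W) = 605.1 hp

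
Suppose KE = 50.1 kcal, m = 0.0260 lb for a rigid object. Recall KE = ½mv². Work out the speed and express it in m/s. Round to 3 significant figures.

Rearranging KE = ½mv² for v: v = √(2·KE/m).
KE = 50.1 kcal = 2.096×10^5 J; m = 0.0260 lb = 0.01179 kg.
v = 5962 m/s

5960 m/s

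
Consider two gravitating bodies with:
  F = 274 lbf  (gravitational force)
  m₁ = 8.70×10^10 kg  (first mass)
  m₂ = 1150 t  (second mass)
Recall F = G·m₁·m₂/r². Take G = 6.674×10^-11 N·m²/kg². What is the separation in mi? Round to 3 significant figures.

0.0460 mi

Solving F = G·m₁·m₂/r² for r: r = √(G·m₁m₂/F).
F = 274 lbf = 1219 N; m₁ = 8.70×10^10 kg; m₂ = 1150 t = 1.150×10^6 kg; G = 6.674×10^-11 N·m²/kg².
r = 74.02 m
74.02 m × (1 mi / 1609 m) = 0.04599 mi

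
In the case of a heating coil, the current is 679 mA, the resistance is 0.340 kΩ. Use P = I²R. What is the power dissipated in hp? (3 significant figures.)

P is given directly by: P = I²R.
I = 679 mA = 0.6790 A; R = 0.340 kΩ = 340.0 Ω.
P = 156.8 W
156.8 W × (1 hp / 745.7 W) = 0.2102 hp

0.210 hp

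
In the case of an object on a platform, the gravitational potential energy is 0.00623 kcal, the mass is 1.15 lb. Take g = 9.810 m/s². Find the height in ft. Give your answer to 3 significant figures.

Rearranging PE = m·g·h for h: h = PE/(m·g).
PE = 0.00623 kcal = 26.07 J; m = 1.15 lb = 0.5216 kg; g = 9.810 m/s².
h = 5.094 m
5.094 m × (1 ft / 0.3048 m) = 16.71 ft

16.7 ft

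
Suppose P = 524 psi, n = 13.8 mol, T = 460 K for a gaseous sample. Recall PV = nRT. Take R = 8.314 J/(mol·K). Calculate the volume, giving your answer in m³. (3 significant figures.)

From the ideal-gas law: V = nRT/P.
P = 524 psi = 3.613×10^6 Pa; n = 13.8 mol; T = 460 K; R = 8.314 J/(mol·K).
V = 0.01461 m³

0.0146 m³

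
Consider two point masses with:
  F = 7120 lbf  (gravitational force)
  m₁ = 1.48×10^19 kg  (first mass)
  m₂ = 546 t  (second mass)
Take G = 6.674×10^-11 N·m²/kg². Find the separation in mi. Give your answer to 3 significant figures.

Rearranging F = G·m₁·m₂/r² for r: r = √(G·m₁m₂/F).
F = 7120 lbf = 31671 N; m₁ = 1.48×10^19 kg; m₂ = 546 t = 5.460×10^5 kg; G = 6.674×10^-11 N·m²/kg².
r = 1.305×10^5 m
1.305×10^5 m × (1 mi / 1609 m) = 81.08 mi

81.1 mi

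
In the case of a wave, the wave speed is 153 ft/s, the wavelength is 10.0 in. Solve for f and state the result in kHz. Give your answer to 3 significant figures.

Rearranging: f = v/λ.
v = 153 ft/s = 46.63 m/s; λ = 10.0 in = 0.2540 m.
f = 183.6 Hz
183.6 Hz × (1 kHz / 1000 Hz) = 0.1836 kHz

0.184 kHz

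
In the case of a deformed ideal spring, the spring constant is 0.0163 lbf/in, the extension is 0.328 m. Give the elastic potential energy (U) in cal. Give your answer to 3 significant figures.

0.0367 cal

Directly: U = ½kx².
k = 0.0163 lbf/in = 2.855 N/m; x = 0.328 m.
U = 0.1536 J  (the unit combination reduces to kg·m²/s² = J)
0.1536 J × (1 cal / 4.184 J) = 0.03670 cal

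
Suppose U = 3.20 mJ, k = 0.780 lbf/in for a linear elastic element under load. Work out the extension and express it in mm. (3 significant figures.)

6.84 mm

Rearranging U = ½k·x² for x: x = √(2U/k).
U = 3.20 mJ = 0.003200 J; k = 0.780 lbf/in = 136.6 N/m.
x = 0.006845 m
0.006845 m × (1 mm / 0.001000 m) = 6.845 mm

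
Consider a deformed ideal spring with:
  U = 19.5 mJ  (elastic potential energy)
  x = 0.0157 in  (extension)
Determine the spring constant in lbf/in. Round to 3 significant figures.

Rearranging U = ½k·x² for k: k = 2U/x².
U = 19.5 mJ = 0.01950 J; x = 0.0157 in = 3.988×10^-4 m.
k = 2.452×10^5 N/m
2.452×10^5 N/m × (1 lbf/in / 175.1 N/m) = 1400 lbf/in

1400 lbf/in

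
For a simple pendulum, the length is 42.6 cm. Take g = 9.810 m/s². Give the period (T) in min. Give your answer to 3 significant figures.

Directly: T = 2π√(L/g).
L = 42.6 cm = 0.4260 m; g = 9.810 m/s².
T = 1.309 s
1.309 s × (1 min / 60.00 s) = 0.02182 min

0.0218 min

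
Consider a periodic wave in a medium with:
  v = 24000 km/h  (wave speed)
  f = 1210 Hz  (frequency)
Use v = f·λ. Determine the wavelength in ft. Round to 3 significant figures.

Rearranging v = f·λ for λ: λ = v/f.
v = 24000 km/h = 6667 m/s; f = 1210 Hz.
λ = 5.510 m
5.510 m × (1 ft / 0.3048 m) = 18.08 ft

18.1 ft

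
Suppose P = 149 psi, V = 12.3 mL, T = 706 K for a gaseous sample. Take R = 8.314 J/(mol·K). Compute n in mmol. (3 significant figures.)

Solving PV = nRT for n: n = PV/(RT).
P = 149 psi = 1.027×10^6 Pa; V = 12.3 mL = 1.230×10^-5 m³; T = 706 K; R = 8.314 J/(mol·K).
n = 0.002153 mol
0.002153 mol × (1 mmol / 0.001000 mol) = 2.153 mmol

2.15 mmol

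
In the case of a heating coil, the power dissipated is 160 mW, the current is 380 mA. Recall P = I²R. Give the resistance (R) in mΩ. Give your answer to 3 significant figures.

1110 mΩ

Solving P = I²R for R: R = P/I².
P = 160 mW = 0.1600 W; I = 380 mA = 0.3800 A.
R = 1.108 Ω
1.108 Ω × (1 mΩ / 0.001000 Ω) = 1108 mΩ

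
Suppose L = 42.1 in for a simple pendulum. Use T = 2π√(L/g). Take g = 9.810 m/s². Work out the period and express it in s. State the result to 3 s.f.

2.07 s

T is given directly by: T = 2π√(L/g).
L = 42.1 in = 1.069 m; g = 9.810 m/s².
T = 2.074 s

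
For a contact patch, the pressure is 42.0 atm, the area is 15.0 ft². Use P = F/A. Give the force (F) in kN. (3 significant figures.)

Rearranging P = F/A for F: F = P·A.
P = 42.0 atm = 4.256×10^6 Pa; A = 15.0 ft² = 1.394 m².
F = 5.930×10^6 N
5.930×10^6 N × (1 kN / 1000 N) = 5930 kN

5930 kN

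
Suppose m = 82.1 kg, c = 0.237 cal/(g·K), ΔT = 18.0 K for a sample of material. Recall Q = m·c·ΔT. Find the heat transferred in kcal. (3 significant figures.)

Directly: Q = mcΔT.
m = 82.1 kg; c = 0.237 cal/(g·K) = 991.6 J/(kg·K); ΔT = 18.0 K.
Q = 1.465×10^6 J
1.465×10^6 J × (1 kcal / 4184 J) = 350.2 kcal

350 kcal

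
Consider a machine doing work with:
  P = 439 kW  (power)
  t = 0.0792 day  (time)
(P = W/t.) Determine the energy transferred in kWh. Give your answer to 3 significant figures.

834 kWh

Solving P = W/t for W: W = P·t.
P = 439 kW = 4.390×10^5 W; t = 0.0792 day = 6843 s.
W = 3.004×10^9 J
3.004×10^9 J × (1 kWh / 3.600×10^6 J) = 834.5 kWh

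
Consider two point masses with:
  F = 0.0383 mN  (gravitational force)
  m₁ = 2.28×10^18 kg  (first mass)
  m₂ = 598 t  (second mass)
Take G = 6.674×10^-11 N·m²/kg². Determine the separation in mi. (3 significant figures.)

9.58×10^5 mi

Solving F = G·m₁·m₂/r² for r: r = √(G·m₁m₂/F).
F = 0.0383 mN = 3.830×10^-5 N; m₁ = 2.28×10^18 kg; m₂ = 598 t = 5.980×10^5 kg; G = 6.674×10^-11 N·m²/kg².
r = 1.541×10^9 m
1.541×10^9 m × (1 mi / 1609 m) = 9.578×10^5 mi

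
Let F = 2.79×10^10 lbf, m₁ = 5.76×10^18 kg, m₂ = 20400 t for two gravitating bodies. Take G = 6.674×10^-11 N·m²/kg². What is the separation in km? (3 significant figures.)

0.251 km

Rearranging F = G·m₁·m₂/r² for r: r = √(G·m₁m₂/F).
F = 2.79×10^10 lbf = 1.241×10^11 N; m₁ = 5.76×10^18 kg; m₂ = 20400 t = 2.040×10^7 kg; G = 6.674×10^-11 N·m²/kg².
r = 251.4 m
251.4 m × (1 km / 1000 m) = 0.2514 km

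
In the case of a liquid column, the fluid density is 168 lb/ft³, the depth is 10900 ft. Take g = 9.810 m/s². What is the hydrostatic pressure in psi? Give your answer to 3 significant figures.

Directly: P = ρgh.
ρ = 168 lb/ft³ = 2691 kg/m³; h = 10900 ft = 3322 m; g = 9.810 m/s².
P = 8.771×10^7 Pa
8.771×10^7 Pa × (1 psi / 6895 Pa) = 12721 psi

12700 psi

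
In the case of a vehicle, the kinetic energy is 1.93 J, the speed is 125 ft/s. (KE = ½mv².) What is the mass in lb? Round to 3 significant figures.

0.00586 lb

Solving KE = ½mv² for m: m = 2·KE/v².
KE = 1.93 J; v = 125 ft/s = 38.10 m/s.
m = 0.002659 kg
0.002659 kg × (1 lb / 0.4536 kg) = 0.005862 lb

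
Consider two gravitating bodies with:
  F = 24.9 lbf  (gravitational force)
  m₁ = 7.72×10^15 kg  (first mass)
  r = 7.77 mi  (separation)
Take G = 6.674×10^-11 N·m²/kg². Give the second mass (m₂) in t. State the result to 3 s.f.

From Newton's law of gravitation: m₂ = F·r²/(G·m₁).
F = 24.9 lbf = 110.8 N; m₁ = 7.72×10^15 kg; r = 7.77 mi = 12505 m; G = 6.674×10^-11 N·m²/kg².
m₂ = 33614 kg
33614 kg × (1 t / 1000 kg) = 33.61 t

33.6 t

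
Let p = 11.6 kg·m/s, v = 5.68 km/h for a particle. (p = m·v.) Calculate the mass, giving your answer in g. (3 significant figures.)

Solving p = m·v for m: m = p/v.
p = 11.6 kg·m/s; v = 5.68 km/h = 1.578 m/s.
m = 7.352 kg
7.352 kg × (1 g / 0.001000 kg) = 7352 g

7350 g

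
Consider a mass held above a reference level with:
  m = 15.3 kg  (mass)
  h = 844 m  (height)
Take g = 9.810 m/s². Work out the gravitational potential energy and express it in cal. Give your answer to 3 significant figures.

30300 cal

PE is given directly by: PE = mgh.
m = 15.3 kg; h = 844 m; g = 9.810 m/s².
PE = 1.267×10^5 J  (the unit combination reduces to kg·m²/s² = J)
1.267×10^5 J × (1 cal / 4.184 J) = 30277 cal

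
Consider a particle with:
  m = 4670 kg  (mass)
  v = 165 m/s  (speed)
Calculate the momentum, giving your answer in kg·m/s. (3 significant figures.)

7.71×10^5 kg·m/s

p is given directly by: p = mv.
m = 4670 kg; v = 165 m/s.
p = 7.705×10^5 kg·m/s  (the unit combination reduces to kg·m/s = kg·m/s)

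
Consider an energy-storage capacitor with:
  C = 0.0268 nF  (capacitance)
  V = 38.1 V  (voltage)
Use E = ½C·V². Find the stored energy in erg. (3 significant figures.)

0.195 erg

Directly: E = ½CV².
C = 0.0268 nF = 2.680×10^-11 F; V = 38.1 V.
E = 1.945×10^-8 J  (the unit combination reduces to kg·m²/s² = J)
1.945×10^-8 J × (1 erg / 1.000×10^-7 J) = 0.1945 erg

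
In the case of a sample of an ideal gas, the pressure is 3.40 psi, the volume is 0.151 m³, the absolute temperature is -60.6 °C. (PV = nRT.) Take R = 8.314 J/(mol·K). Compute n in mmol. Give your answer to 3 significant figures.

2000 mmol

Solving PV = nRT for n: n = PV/(RT).
P = 3.40 psi = 23442 Pa; V = 0.151 m³; T = -60.6 °C = 212.5 K; R = 8.314 J/(mol·K).
n = 2.003 mol
2.003 mol × (1 mmol / 0.001000 mol) = 2003 mmol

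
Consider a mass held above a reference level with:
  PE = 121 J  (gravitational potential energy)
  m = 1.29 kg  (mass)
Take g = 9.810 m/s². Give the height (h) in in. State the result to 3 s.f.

Rearranging: h = PE/(m·g).
PE = 121 J; m = 1.29 kg; g = 9.810 m/s².
h = 9.562 m
9.562 m × (1 in / 0.02540 m) = 376.4 in

376 in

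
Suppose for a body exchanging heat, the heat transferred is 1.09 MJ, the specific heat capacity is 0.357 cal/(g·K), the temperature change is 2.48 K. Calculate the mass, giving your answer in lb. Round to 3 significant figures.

649 lb

Rearranging Q = m·c·ΔT for m: m = Q/(c·ΔT).
Q = 1.09 MJ = 1.090×10^6 J; c = 0.357 cal/(g·K) = 1494 J/(kg·K); ΔT = 2.48 K.
m = 294.2 kg
294.2 kg × (1 lb / 0.4536 kg) = 648.7 lb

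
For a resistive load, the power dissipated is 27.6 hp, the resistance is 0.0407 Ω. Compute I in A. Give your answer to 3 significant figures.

Rearranging P = I²R for I: I = √(P/R).
P = 27.6 hp = 20581 W; R = 0.0407 Ω.
I = 711.1 A

711 A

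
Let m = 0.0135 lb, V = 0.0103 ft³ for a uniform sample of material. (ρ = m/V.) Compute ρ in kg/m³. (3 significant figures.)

21.0 kg/m³

Directly: ρ = m/V.
m = 0.0135 lb = 0.006123 kg; V = 0.0103 ft³ = 2.917×10^-4 m³.
ρ = 21.00 kg/m³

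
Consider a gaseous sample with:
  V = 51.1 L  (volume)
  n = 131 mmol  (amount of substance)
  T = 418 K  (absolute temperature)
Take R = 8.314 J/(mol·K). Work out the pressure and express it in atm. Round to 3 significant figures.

0.0879 atm

Directly: P = nRT/V.
V = 51.1 L = 0.05110 m³; n = 131 mmol = 0.1310 mol; T = 418 K; R = 8.314 J/(mol·K).
P = 8909 Pa
8909 Pa × (1 atm / 1.013×10^5 Pa) = 0.08793 atm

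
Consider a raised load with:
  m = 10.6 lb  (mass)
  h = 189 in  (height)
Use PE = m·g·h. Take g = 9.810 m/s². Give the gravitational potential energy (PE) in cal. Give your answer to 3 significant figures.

54.1 cal

Directly: PE = mgh.
m = 10.6 lb = 4.808 kg; h = 189 in = 4.801 m; g = 9.810 m/s².
PE = 226.4 J  (the unit combination reduces to kg·m²/s² = J)
226.4 J × (1 cal / 4.184 J) = 54.12 cal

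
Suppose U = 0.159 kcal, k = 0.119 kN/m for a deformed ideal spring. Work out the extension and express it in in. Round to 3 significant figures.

132 in

Rearranging U = ½k·x² for x: x = √(2U/k).
U = 0.159 kcal = 665.3 J; k = 0.119 kN/m = 119.0 N/m.
x = 3.344 m
3.344 m × (1 in / 0.02540 m) = 131.6 in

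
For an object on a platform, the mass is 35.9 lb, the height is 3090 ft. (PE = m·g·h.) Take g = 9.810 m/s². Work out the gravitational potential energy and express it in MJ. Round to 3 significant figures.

0.150 MJ

Directly: PE = mgh.
m = 35.9 lb = 16.28 kg; h = 3090 ft = 941.8 m; g = 9.810 m/s².
PE = 1.505×10^5 J
1.505×10^5 J × (1 MJ / 1.000×10^6 J) = 0.1505 MJ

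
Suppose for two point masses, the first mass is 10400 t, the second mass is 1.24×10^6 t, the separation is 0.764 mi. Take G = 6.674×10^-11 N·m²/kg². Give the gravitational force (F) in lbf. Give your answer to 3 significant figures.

F is given directly by: F = Gm₁m₂/r².
m₁ = 10400 t = 1.040×10^7 kg; m₂ = 1.24×10^6 t = 1.240×10^9 kg; r = 0.764 mi = 1230 m; G = 6.674×10^-11 N·m²/kg².
F = 0.5693 N
0.5693 N × (1 lbf / 4.448 N) = 0.1280 lbf

0.128 lbf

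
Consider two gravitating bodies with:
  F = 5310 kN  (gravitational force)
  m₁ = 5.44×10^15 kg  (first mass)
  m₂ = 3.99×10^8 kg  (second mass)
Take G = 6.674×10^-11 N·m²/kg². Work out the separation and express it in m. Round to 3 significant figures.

5220 m

Rearranging: r = √(G·m₁m₂/F).
F = 5310 kN = 5.310×10^6 N; m₁ = 5.44×10^15 kg; m₂ = 3.99×10^8 kg; G = 6.674×10^-11 N·m²/kg².
r = 5223 m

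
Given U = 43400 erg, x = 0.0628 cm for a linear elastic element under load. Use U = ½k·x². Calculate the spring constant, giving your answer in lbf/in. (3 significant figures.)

126 lbf/in

Rearranging: k = 2U/x².
U = 43400 erg = 0.004340 J; x = 0.0628 cm = 6.280×10^-4 m.
k = 22009 N/m
22009 N/m × (1 lbf/in / 175.1 N/m) = 125.7 lbf/in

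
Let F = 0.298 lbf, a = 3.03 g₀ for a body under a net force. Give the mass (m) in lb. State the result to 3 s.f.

From Newton's second law: m = F/a.
F = 0.298 lbf = 1.326 N; a = 3.03 g₀ = 29.71 m/s².
m = 0.04461 kg
0.04461 kg × (1 lb / 0.4536 kg) = 0.09835 lb

0.0983 lb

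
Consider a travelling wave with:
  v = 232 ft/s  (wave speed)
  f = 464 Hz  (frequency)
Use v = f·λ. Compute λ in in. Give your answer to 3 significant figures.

6.00 in

Rearranging v = f·λ for λ: λ = v/f.
v = 232 ft/s = 70.71 m/s; f = 464 Hz.
λ = 0.1524 m
0.1524 m × (1 in / 0.02540 m) = 6.000 in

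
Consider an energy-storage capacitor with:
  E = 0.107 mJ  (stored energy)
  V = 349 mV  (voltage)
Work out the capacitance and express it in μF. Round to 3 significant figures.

Rearranging: C = 2E/V².
E = 0.107 mJ = 1.070×10^-4 J; V = 349 mV = 0.3490 V.
C = 0.001757 F
0.001757 F × (1 μF / 1.000×10^-6 F) = 1757 μF

1760 μF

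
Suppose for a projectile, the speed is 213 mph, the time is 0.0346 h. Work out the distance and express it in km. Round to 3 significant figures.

Rearranging: d = v·t.
v = 213 mph = 95.22 m/s; t = 0.0346 h = 124.6 s.
d = 11861 m
11861 m × (1 km / 1000 m) = 11.86 km

11.9 km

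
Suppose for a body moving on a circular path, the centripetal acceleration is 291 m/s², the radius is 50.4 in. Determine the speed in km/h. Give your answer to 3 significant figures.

69.5 km/h

Rearranging a = v²/r for v: v = √(a·r).
a = 291 m/s²; r = 50.4 in = 1.280 m.
v = 19.30 m/s
19.30 m/s × (1 km/h / 0.2778 m/s) = 69.48 km/h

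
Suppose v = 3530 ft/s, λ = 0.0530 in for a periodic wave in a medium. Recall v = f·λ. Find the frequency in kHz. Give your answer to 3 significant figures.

Rearranging v = f·λ for f: f = v/λ.
v = 3530 ft/s = 1076 m/s; λ = 0.0530 in = 0.001346 m.
f = 7.992×10^5 Hz
7.992×10^5 Hz × (1 kHz / 1000 Hz) = 799.2 kHz

799 kHz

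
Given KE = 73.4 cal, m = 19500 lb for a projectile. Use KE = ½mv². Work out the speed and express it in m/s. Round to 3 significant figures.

Rearranging: v = √(2·KE/m).
KE = 73.4 cal = 307.1 J; m = 19500 lb = 8845 kg.
v = 0.2635 m/s

0.264 m/s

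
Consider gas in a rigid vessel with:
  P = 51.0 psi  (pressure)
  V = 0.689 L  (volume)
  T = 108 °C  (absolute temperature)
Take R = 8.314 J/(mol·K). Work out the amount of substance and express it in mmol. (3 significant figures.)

76.5 mmol

From the ideal-gas law: n = PV/(RT).
P = 51.0 psi = 3.516×10^5 Pa; V = 0.689 L = 6.890×10^-4 m³; T = 108 °C = 381.1 K; R = 8.314 J/(mol·K).
n = 0.07645 mol
0.07645 mol × (1 mmol / 0.001000 mol) = 76.45 mmol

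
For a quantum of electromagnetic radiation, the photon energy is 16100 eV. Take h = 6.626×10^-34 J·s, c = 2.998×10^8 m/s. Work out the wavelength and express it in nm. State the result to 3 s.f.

Solving E = h·c/λ for λ: λ = hc/E.
E = 16100 eV = 2.580×10^-15 J; h = 6.626×10^-34 J·s; c = 2.998×10^8 m/s.
λ = 7.701×10^-11 m
7.701×10^-11 m × (1 nm / 1.000×10^-9 m) = 0.07701 nm

0.0770 nm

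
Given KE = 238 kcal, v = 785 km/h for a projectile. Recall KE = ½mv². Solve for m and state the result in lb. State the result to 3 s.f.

92.3 lb

Solving KE = ½mv² for m: m = 2·KE/v².
KE = 238 kcal = 9.958×10^5 J; v = 785 km/h = 218.1 m/s.
m = 41.89 kg
41.89 kg × (1 lb / 0.4536 kg) = 92.34 lb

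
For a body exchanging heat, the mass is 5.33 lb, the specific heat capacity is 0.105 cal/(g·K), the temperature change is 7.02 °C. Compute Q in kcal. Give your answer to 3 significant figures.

1.78 kcal

Directly: Q = mcΔT.
m = 5.33 lb = 2.418 kg; c = 0.105 cal/(g·K) = 439.3 J/(kg·K); ΔT = 7.02 °C = 7.020 K.
Q = 7456 J  (the unit combination reduces to kg·m²/s² = J)
7456 J × (1 kcal / 4184 J) = 1.782 kcal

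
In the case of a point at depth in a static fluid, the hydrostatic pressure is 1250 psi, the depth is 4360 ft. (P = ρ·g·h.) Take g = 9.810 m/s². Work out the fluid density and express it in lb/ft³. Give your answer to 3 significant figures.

Rearranging P = ρ·g·h for ρ: ρ = P/(g·h).
P = 1250 psi = 8.618×10^6 Pa; h = 4360 ft = 1329 m; g = 9.810 m/s².
ρ = 661.1 kg/m³
661.1 kg/m³ × (1 lb/ft³ / 16.02 kg/m³) = 41.27 lb/ft³

41.3 lb/ft³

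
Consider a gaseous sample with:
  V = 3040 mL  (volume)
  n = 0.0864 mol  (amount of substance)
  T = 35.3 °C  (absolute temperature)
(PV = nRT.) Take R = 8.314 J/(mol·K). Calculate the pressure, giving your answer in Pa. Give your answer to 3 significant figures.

72900 Pa

From the ideal-gas law: P = nRT/V.
V = 3040 mL = 0.003040 m³; n = 0.0864 mol; T = 35.3 °C = 308.4 K; R = 8.314 J/(mol·K).
P = 72884 Pa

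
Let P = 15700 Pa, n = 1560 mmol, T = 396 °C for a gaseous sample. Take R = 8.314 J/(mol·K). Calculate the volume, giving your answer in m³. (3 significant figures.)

0.553 m³

Solving PV = nRT for V: V = nRT/P.
P = 15700 Pa; n = 1560 mmol = 1.560 mol; T = 396 °C = 669.1 K; R = 8.314 J/(mol·K).
V = 0.5528 m³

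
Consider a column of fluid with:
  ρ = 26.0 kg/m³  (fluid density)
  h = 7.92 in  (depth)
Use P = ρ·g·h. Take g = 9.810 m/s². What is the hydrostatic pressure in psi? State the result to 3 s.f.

0.00744 psi

Directly: P = ρgh.
ρ = 26.0 kg/m³; h = 7.92 in = 0.2012 m; g = 9.810 m/s².
P = 51.31 Pa
51.31 Pa × (1 psi / 6895 Pa) = 0.007442 psi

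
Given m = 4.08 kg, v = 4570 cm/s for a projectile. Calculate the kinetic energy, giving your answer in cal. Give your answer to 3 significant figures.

1020 cal

Directly: KE = ½mv².
m = 4.08 kg; v = 4570 cm/s = 45.70 m/s.
KE = 4261 J
4261 J × (1 cal / 4.184 J) = 1018 cal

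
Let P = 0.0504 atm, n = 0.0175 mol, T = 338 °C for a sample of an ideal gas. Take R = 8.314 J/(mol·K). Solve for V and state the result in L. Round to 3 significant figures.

17.4 L

Rearranging: V = nRT/P.
P = 0.0504 atm = 5107 Pa; n = 0.0175 mol; T = 338 °C = 611.1 K; R = 8.314 J/(mol·K).
V = 0.01741 m³
0.01741 m³ × (1 L / 0.001000 m³) = 17.41 L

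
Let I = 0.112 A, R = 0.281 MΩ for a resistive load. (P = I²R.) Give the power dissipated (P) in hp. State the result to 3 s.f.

4.73 hp

P is given directly by: P = I²R.
I = 0.112 A; R = 0.281 MΩ = 2.810×10^5 Ω.
P = 3525 W  (the unit combination reduces to kg·m²/s³ = W)
3525 W × (1 hp / 745.7 W) = 4.727 hp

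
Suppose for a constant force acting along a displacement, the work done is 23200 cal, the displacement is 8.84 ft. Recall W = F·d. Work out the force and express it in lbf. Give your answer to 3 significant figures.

8100 lbf

Rearranging: F = W/d.
W = 23200 cal = 97069 J; d = 8.84 ft = 2.694 m.
F = 36026 N
36026 N × (1 lbf / 4.448 N) = 8099 lbf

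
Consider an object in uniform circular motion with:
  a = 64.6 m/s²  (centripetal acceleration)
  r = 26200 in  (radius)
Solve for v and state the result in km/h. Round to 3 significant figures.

Rearranging a = v²/r for v: v = √(a·r).
a = 64.6 m/s²; r = 26200 in = 665.5 m.
v = 207.3 m/s
207.3 m/s × (1 km/h / 0.2778 m/s) = 746.4 km/h

746 km/h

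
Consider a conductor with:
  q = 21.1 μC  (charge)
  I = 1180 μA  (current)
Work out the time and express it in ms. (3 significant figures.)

17.9 ms

Rearranging q = I·t for t: t = q/I.
q = 21.1 μC = 2.110×10^-5 C; I = 1180 μA = 0.001180 A.
t = 0.01788 s
0.01788 s × (1 ms / 0.001000 s) = 17.88 ms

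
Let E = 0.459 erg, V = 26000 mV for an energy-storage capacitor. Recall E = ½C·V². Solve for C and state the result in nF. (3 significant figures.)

Solving E = ½C·V² for C: C = 2E/V².
E = 0.459 erg = 4.590×10^-8 J; V = 26000 mV = 26.00 V.
C = 1.358×10^-10 F
1.358×10^-10 F × (1 nF / 1.000×10^-9 F) = 0.1358 nF

0.136 nF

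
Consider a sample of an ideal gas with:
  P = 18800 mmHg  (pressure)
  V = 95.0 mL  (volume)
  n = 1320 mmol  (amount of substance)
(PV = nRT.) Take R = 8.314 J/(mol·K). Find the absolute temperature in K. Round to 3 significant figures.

Rearranging PV = nRT for T: T = PV/(nR).
P = 18800 mmHg = 2.506×10^6 Pa; V = 95.0 mL = 9.500×10^-5 m³; n = 1320 mmol = 1.320 mol; R = 8.314 J/(mol·K).
T = 21.70 K

21.7 K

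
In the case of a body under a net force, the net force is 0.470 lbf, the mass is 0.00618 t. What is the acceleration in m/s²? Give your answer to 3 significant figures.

0.338 m/s²

Rearranging: a = F/m.
F = 0.470 lbf = 2.091 N; m = 0.00618 t = 6.180 kg.
a = 0.3383 m/s²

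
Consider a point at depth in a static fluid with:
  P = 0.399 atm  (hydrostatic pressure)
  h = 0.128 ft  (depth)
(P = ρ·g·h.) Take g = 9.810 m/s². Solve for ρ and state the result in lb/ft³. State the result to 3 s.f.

Rearranging P = ρ·g·h for ρ: ρ = P/(g·h).
P = 0.399 atm = 40429 Pa; h = 0.128 ft = 0.03901 m; g = 9.810 m/s².
ρ = 1.056×10^5 kg/m³
1.056×10^5 kg/m³ × (1 lb/ft³ / 16.02 kg/m³) = 6594 lb/ft³

6590 lb/ft³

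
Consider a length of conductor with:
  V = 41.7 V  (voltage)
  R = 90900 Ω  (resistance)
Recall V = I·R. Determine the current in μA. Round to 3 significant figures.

459 μA

Rearranging: I = V/R.
V = 41.7 V; R = 90900 Ω.
I = 4.587×10^-4 A
4.587×10^-4 A × (1 μA / 1.000×10^-6 A) = 458.7 μA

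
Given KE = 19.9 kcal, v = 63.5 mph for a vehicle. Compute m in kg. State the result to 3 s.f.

Rearranging KE = ½mv² for m: m = 2·KE/v².
KE = 19.9 kcal = 83262 J; v = 63.5 mph = 28.39 m/s.
m = 206.6 kg

207 kg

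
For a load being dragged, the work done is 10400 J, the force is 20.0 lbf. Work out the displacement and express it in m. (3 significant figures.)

Rearranging W = F·d for d: d = W/F.
W = 10400 J; F = 20.0 lbf = 88.96 N.
d = 116.9 m

117 m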